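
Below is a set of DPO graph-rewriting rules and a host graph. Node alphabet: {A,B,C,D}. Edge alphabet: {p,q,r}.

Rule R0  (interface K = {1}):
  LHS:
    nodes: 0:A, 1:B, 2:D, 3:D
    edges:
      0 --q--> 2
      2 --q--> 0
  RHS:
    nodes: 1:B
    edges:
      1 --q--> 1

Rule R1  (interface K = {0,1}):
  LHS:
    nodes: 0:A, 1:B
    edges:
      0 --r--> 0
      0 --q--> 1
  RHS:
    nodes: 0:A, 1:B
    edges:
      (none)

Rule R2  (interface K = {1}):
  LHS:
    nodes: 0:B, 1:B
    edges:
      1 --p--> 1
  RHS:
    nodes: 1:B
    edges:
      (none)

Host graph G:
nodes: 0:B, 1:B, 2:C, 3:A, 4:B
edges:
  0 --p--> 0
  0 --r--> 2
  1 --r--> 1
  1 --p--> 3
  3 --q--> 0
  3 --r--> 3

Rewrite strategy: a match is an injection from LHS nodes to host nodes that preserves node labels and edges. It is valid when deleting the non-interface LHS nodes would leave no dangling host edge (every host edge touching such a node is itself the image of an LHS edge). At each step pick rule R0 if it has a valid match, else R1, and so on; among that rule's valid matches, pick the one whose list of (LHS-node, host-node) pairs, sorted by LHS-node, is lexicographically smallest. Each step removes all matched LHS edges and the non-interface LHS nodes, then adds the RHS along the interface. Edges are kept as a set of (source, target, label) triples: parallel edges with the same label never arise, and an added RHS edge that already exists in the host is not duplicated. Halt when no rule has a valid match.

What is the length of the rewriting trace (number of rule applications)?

[0] host  ⇒  5 nodes, 6 edges  {0-p->0 0-r->2 1-r->1 1-p->3 3-q->0 3-r->3}
[1] R1 @ {0↦3, 1↦0}  ⇒  5 nodes, 4 edges  {0-p->0 0-r->2 1-r->1 1-p->3}
[2] R2 @ {0↦4, 1↦0}  ⇒  4 nodes, 3 edges  {0-r->2 1-r->1 1-p->3}
final graph: no rule applies after step 2

Answer: 2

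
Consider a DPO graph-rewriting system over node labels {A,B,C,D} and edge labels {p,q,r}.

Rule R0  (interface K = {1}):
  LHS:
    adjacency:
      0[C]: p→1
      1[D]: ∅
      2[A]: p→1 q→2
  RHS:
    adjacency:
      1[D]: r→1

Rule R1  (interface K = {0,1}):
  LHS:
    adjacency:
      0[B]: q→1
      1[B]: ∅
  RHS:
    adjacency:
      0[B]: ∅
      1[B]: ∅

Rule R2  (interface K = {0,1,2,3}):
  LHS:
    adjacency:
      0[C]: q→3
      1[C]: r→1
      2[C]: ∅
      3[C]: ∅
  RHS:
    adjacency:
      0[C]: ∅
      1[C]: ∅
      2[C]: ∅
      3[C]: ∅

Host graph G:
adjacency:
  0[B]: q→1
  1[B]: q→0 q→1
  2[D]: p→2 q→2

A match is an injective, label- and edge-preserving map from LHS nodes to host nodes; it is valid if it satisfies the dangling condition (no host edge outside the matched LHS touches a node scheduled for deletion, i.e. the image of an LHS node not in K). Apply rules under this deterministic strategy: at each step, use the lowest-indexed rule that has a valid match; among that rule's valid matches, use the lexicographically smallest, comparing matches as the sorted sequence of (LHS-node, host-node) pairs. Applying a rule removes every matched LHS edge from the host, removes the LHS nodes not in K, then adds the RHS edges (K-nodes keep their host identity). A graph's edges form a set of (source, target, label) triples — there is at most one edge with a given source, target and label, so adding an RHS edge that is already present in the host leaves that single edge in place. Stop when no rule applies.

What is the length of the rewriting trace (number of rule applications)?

initial: |V|=3 |E|=5  E = 0-q->1 1-q->0 1-q->1 2-p->2 2-q->2
step 1: apply R1 at {0↦0, 1↦1}  → |V|=3 |E|=4  E = 1-q->0 1-q->1 2-p->2 2-q->2
step 2: apply R1 at {0↦1, 1↦0}  → |V|=3 |E|=3  E = 1-q->1 2-p->2 2-q->2
normal form: no rule applies after step 2

Answer: 2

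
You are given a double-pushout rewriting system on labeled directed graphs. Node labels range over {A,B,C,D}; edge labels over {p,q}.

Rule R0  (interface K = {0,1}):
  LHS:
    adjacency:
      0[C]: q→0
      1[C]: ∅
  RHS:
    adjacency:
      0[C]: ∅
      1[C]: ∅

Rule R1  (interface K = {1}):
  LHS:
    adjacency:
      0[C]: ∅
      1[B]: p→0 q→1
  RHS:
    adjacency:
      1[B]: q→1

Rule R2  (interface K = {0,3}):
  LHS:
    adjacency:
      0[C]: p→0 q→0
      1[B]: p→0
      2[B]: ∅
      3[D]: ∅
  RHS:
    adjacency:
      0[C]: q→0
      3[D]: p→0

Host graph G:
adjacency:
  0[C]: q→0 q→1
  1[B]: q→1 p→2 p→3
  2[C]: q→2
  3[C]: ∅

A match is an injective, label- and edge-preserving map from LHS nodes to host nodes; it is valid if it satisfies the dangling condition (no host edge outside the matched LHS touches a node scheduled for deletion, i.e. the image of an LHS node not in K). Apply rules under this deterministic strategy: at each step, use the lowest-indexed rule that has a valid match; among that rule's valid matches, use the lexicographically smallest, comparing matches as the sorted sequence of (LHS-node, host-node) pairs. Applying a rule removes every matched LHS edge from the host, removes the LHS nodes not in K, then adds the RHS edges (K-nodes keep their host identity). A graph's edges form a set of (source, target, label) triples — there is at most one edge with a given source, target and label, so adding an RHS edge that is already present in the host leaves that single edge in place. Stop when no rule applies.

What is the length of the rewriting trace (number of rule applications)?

initial: |V|=4 |E|=6  E = 0-q->0 0-q->1 1-q->1 1-p->2 1-p->3 2-q->2
step 1: apply R0 at {0↦0, 1↦2}  → |V|=4 |E|=5  E = 0-q->1 1-q->1 1-p->2 1-p->3 2-q->2
step 2: apply R0 at {0↦2, 1↦0}  → |V|=4 |E|=4  E = 0-q->1 1-q->1 1-p->2 1-p->3
step 3: apply R1 at {0↦2, 1↦1}  → |V|=3 |E|=3  E = 0-q->1 1-q->1 1-p->3
step 4: apply R1 at {0↦3, 1↦1}  → |V|=2 |E|=2  E = 0-q->1 1-q->1
halt: no rule applies after step 4

Answer: 4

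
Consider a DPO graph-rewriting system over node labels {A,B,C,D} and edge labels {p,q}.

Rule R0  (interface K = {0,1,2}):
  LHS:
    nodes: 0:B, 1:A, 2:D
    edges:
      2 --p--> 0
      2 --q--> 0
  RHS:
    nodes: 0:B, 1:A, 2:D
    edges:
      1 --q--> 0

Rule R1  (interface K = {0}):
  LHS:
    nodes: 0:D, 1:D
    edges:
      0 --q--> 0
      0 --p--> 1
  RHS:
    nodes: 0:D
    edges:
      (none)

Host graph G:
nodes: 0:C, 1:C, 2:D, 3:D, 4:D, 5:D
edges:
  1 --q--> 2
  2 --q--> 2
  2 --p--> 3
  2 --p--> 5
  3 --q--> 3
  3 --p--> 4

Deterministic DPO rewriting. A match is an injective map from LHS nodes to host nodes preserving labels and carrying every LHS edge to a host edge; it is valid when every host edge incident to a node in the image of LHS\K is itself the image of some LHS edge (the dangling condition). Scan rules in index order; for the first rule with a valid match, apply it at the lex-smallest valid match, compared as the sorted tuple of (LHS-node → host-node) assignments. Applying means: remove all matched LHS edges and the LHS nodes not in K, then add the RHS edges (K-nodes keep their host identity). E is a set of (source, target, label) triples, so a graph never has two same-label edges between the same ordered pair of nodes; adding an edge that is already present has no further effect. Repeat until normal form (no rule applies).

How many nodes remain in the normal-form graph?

start.  V:6 E:6  edges: 1-q->2 2-q->2 2-p->3 2-p->5 3-q->3 3-p->4
1. fire R1 via {0↦2, 1↦5}  →  V:5 E:4  edges: 1-q->2 2-p->3 3-q->3 3-p->4
2. fire R1 via {0↦3, 1↦4}  →  V:4 E:2  edges: 1-q->2 2-p->3
final graph: no rule applies after step 2
NF nodes: {0:C, 1:C, 2:D, 3:D}

Answer: 4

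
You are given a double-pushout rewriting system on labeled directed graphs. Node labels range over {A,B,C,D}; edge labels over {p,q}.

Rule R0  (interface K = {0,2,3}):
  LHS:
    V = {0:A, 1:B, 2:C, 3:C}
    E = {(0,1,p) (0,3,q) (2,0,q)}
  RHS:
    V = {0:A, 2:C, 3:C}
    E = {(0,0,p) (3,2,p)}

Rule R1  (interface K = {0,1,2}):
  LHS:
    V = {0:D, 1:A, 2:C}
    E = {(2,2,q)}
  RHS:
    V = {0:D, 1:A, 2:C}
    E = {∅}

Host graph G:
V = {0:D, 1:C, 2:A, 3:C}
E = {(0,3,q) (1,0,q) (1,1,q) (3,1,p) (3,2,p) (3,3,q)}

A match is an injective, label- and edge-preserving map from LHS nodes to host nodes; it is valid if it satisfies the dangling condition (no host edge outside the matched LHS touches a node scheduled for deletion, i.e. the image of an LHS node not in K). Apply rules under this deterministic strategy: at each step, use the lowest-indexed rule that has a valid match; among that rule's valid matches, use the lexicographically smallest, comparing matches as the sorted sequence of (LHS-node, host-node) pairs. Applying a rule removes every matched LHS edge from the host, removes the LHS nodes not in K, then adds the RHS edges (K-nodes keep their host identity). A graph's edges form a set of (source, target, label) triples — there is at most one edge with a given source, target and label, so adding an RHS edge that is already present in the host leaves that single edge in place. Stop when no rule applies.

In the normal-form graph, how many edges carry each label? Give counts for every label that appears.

[0] host  ⇒  4 nodes, 6 edges  {0-q->3 1-q->0 1-q->1 3-p->1 3-p->2 3-q->3}
[1] R1 @ {0↦0, 1↦2, 2↦1}  ⇒  4 nodes, 5 edges  {0-q->3 1-q->0 3-p->1 3-p->2 3-q->3}
[2] R1 @ {0↦0, 1↦2, 2↦3}  ⇒  4 nodes, 4 edges  {0-q->3 1-q->0 3-p->1 3-p->2}
halt: no rule applies after step 2
NF edges: [(0, 3, 'q'), (1, 0, 'q'), (3, 1, 'p'), (3, 2, 'p')]

Answer: p:2 q:2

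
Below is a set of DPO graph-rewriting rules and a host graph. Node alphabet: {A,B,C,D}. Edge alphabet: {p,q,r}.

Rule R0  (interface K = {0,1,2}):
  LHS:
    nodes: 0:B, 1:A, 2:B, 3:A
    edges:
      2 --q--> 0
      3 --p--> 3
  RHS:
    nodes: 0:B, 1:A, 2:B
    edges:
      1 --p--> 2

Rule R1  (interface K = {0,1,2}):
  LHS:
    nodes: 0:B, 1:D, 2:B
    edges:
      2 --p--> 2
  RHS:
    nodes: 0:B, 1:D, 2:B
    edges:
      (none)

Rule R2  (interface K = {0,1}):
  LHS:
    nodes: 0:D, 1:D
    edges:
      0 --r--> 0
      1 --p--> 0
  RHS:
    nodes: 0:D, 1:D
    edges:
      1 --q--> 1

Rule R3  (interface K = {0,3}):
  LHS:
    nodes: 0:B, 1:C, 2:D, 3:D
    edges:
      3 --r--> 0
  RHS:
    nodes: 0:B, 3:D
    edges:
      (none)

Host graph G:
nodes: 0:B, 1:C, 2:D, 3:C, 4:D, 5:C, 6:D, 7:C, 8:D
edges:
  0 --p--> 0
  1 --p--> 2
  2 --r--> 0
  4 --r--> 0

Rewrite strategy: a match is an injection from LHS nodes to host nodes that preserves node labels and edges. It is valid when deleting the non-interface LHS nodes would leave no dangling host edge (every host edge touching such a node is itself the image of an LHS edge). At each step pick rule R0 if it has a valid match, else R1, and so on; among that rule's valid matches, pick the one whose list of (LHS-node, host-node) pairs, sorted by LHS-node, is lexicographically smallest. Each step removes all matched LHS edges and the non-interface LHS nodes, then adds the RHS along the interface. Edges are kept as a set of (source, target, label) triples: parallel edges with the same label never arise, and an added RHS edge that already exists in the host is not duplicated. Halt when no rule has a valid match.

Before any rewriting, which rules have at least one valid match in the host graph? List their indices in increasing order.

Answer: [R3]

Steps:
R0: no valid match — LHS pattern not found
R1: no valid match — LHS pattern not found
R2: no valid match — LHS pattern not found
R3: 12 valid matches — {0↦0, 1↦3, 2↦6, 3↦2}, {0↦0, 1↦3, 2↦6, 3↦4}, {0↦0, 1↦3, 2↦8, 3↦2} (+9 more)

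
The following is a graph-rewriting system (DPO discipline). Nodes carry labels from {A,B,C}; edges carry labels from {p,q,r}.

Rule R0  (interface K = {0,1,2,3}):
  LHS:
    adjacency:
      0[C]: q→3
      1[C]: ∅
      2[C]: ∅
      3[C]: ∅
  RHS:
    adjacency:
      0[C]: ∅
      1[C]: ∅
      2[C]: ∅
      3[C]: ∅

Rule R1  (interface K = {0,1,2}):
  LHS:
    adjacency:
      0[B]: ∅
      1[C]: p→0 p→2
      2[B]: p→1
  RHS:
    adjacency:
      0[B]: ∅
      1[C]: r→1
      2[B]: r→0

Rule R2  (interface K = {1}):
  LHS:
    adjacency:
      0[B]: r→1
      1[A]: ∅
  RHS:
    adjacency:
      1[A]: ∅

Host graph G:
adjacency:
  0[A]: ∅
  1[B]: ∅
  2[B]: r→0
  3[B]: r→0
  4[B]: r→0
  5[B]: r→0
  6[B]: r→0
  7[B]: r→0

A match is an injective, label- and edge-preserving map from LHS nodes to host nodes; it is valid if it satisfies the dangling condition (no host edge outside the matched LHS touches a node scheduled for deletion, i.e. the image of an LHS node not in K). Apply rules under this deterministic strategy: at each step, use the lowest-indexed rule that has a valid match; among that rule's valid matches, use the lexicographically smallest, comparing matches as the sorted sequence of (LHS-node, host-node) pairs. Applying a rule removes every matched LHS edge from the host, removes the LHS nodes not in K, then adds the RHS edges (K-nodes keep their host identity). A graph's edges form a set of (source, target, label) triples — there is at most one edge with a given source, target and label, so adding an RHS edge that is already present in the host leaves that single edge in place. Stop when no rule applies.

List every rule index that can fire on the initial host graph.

R0: no valid match — LHS pattern not found
R1: no valid match — LHS pattern not found
R2: 6 valid matches — {0↦2, 1↦0}, {0↦3, 1↦0}, {0↦4, 1↦0} (+3 more)

Answer: [R2]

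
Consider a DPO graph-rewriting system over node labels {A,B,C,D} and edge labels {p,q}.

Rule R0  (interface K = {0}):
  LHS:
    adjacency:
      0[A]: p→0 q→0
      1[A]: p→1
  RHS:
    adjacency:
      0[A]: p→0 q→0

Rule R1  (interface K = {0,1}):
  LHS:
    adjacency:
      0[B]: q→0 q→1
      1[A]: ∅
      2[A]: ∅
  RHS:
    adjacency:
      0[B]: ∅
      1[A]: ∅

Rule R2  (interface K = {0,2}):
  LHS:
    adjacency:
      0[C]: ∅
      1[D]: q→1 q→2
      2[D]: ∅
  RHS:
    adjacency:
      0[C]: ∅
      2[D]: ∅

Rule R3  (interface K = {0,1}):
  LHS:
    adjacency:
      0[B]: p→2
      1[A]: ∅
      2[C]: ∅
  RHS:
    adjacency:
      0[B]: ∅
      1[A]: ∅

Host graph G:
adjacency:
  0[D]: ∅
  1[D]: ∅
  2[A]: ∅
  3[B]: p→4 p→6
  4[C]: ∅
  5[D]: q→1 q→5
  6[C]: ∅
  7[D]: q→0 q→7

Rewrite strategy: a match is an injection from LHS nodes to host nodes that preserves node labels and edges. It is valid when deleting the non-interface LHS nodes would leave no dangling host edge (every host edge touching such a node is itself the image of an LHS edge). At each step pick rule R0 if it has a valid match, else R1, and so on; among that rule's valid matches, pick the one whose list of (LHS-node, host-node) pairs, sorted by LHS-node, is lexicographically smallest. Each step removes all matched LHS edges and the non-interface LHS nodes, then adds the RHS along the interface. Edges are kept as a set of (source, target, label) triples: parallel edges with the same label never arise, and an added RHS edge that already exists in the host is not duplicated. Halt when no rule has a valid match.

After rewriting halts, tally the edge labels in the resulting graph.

[0] host  ⇒  8 nodes, 6 edges  {3-p->4 3-p->6 5-q->1 5-q->5 7-q->0 7-q->7}
[1] R2 @ {0↦4, 1↦5, 2↦1}  ⇒  7 nodes, 4 edges  {3-p->4 3-p->6 7-q->0 7-q->7}
[2] R2 @ {0↦4, 1↦7, 2↦0}  ⇒  6 nodes, 2 edges  {3-p->4 3-p->6}
[3] R3 @ {0↦3, 1↦2, 2↦4}  ⇒  5 nodes, 1 edges  {3-p->6}
[4] R3 @ {0↦3, 1↦2, 2↦6}  ⇒  4 nodes, 0 edges  {∅}
halt: no rule applies after step 4
NF edges: []

Answer: (no edges)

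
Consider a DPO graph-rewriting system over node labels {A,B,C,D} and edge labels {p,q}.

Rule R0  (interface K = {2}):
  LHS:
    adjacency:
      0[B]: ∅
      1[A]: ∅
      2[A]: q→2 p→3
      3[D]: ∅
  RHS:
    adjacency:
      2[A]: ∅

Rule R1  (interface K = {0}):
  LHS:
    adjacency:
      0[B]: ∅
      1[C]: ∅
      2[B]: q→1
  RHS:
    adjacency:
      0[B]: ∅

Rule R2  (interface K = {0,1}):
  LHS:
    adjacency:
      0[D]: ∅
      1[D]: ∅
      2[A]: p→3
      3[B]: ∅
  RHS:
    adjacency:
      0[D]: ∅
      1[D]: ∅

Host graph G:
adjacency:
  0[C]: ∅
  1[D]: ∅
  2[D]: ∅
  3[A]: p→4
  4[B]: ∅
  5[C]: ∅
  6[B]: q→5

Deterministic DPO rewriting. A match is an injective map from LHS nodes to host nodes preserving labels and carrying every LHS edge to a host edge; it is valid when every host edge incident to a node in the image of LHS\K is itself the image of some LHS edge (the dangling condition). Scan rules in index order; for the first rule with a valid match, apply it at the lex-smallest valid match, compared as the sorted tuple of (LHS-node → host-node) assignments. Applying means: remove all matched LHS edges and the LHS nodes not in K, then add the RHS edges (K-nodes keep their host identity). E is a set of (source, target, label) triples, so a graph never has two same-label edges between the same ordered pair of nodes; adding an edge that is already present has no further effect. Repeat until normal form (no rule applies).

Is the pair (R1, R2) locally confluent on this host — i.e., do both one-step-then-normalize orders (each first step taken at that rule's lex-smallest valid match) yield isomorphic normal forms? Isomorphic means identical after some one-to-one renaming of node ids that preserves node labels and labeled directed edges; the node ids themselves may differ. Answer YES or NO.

Answer: NO

Steps:
branch R1-first: apply at {0↦4, 1↦5, 2↦6} → |E|=1, then 1 more step(s) → NF |V|=3 |E|=0 V={0:C, 1:D, 2:D} E=∅
branch R2-first: apply at {0↦1, 1↦2, 2↦3, 3↦4} → |E|=1, then 0 more step(s) → NF |V|=5 |E|=1 V={0:C, 1:D, 2:D, 5:C, 6:B} E=6-q->5
graphs not isomorphic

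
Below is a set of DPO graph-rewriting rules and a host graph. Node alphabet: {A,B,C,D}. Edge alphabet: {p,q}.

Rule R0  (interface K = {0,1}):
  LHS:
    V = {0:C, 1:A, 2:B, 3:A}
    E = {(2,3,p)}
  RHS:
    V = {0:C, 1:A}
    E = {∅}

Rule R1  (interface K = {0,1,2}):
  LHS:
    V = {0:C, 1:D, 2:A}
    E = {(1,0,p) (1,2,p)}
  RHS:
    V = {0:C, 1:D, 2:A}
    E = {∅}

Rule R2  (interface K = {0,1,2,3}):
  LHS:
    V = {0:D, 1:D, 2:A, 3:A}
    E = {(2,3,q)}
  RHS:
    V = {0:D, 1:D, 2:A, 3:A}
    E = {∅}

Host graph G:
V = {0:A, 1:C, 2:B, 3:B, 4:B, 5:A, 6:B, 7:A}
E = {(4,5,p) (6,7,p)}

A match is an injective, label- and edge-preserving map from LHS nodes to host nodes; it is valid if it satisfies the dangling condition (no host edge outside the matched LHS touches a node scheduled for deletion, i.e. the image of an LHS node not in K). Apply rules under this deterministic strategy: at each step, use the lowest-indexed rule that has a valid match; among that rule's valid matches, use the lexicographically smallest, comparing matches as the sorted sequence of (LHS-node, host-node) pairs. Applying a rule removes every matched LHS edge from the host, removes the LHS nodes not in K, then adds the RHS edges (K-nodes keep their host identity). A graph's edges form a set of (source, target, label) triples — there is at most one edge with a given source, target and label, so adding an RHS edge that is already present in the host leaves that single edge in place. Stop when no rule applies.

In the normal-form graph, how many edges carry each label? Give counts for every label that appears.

Answer: (no edges)

Rewrite trace:
initial: |V|=8 |E|=2  E = 4-p->5 6-p->7
step 1: apply R0 at {0↦1, 1↦0, 2↦4, 3↦5}  → |V|=6 |E|=1  E = 6-p->7
step 2: apply R0 at {0↦1, 1↦0, 2↦6, 3↦7}  → |V|=4 |E|=0  E = ∅
normal form: no rule applies after step 2
NF edges: []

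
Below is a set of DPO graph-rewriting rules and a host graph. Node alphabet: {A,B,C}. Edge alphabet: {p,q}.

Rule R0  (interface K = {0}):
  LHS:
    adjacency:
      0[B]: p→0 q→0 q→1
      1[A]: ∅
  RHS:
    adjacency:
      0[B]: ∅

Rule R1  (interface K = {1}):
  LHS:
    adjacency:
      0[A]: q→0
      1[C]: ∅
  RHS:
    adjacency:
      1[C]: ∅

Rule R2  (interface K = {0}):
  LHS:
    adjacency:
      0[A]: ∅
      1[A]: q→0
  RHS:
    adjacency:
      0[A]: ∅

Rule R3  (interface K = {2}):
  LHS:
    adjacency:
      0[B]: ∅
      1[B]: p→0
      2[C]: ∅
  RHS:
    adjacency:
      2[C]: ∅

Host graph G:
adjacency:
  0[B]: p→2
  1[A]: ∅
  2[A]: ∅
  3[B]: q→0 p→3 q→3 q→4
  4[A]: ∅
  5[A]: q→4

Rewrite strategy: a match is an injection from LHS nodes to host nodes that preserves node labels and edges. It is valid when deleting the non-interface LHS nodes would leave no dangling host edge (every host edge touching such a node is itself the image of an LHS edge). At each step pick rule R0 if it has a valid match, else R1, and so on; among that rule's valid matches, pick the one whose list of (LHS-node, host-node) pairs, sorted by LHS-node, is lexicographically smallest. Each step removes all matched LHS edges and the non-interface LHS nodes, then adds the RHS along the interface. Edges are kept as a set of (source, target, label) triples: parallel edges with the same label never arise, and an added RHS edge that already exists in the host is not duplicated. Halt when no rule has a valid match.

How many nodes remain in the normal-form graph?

initial: |V|=6 |E|=6  E = 0-p->2 3-q->0 3-p->3 3-q->3 3-q->4 5-q->4
step 1: apply R2 at {0↦4, 1↦5}  → |V|=5 |E|=5  E = 0-p->2 3-q->0 3-p->3 3-q->3 3-q->4
step 2: apply R0 at {0↦3, 1↦4}  → |V|=4 |E|=2  E = 0-p->2 3-q->0
halt: no rule applies after step 2
NF nodes: {0:B, 1:A, 2:A, 3:B}

Answer: 4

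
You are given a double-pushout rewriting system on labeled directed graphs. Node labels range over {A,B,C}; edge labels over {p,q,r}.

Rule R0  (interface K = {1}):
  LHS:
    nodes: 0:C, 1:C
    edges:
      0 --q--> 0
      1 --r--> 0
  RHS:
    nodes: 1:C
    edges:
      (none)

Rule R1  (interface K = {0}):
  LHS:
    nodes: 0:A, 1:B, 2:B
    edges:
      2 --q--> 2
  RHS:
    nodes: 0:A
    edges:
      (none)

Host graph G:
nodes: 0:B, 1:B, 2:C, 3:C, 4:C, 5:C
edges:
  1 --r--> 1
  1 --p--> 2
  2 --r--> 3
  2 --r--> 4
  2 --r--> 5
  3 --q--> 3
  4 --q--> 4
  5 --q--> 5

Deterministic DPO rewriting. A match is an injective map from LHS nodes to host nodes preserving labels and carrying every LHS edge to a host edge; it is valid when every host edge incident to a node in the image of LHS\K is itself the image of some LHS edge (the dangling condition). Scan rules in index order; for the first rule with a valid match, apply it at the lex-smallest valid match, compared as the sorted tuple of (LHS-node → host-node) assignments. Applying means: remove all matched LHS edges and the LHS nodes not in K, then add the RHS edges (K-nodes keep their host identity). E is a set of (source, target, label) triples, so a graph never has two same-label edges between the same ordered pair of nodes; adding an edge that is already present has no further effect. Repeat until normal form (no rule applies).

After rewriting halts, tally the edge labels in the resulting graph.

initial: |V|=6 |E|=8  E = 1-r->1 1-p->2 2-r->3 2-r->4 2-r->5 3-q->3 4-q->4 5-q->5
step 1: apply R0 at {0↦3, 1↦2}  → |V|=5 |E|=6  E = 1-r->1 1-p->2 2-r->4 2-r->5 4-q->4 5-q->5
step 2: apply R0 at {0↦4, 1↦2}  → |V|=4 |E|=4  E = 1-r->1 1-p->2 2-r->5 5-q->5
step 3: apply R0 at {0↦5, 1↦2}  → |V|=3 |E|=2  E = 1-r->1 1-p->2
normal form: no rule applies after step 3
NF edges: [(1, 1, 'r'), (1, 2, 'p')]

Answer: p:1 r:1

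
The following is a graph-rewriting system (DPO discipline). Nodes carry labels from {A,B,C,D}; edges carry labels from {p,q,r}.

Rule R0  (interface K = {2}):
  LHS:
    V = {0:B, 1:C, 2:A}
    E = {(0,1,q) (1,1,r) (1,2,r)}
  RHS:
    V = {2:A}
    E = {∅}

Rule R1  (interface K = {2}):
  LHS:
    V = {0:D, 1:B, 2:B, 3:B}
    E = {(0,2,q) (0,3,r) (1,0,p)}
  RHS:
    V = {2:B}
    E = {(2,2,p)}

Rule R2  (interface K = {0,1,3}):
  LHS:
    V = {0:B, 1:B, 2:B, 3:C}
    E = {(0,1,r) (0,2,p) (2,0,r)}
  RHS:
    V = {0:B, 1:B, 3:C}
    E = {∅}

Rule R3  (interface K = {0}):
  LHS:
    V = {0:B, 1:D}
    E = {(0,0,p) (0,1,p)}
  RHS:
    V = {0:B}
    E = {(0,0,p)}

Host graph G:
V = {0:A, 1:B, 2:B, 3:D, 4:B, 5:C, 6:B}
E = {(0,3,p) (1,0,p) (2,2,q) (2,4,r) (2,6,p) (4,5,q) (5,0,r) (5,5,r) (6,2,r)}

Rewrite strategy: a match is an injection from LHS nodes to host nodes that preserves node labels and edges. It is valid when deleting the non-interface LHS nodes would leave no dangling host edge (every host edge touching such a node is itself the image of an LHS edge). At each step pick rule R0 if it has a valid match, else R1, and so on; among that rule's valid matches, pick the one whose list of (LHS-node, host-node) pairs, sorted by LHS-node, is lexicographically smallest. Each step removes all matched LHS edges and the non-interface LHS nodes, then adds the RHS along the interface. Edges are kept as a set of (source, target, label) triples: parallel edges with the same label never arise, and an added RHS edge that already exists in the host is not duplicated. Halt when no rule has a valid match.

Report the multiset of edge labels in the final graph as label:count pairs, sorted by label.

[0] host  ⇒  7 nodes, 9 edges  {0-p->3 1-p->0 2-q->2 2-r->4 2-p->6 4-q->5 5-r->0 5-r->5 6-r->2}
[1] R2 @ {0↦2, 1↦4, 2↦6, 3↦5}  ⇒  6 nodes, 6 edges  {0-p->3 1-p->0 2-q->2 4-q->5 5-r->0 5-r->5}
[2] R0 @ {0↦4, 1↦5, 2↦0}  ⇒  4 nodes, 3 edges  {0-p->3 1-p->0 2-q->2}
halt: no rule applies after step 2
NF edges: [(0, 3, 'p'), (1, 0, 'p'), (2, 2, 'q')]

Answer: p:2 q:1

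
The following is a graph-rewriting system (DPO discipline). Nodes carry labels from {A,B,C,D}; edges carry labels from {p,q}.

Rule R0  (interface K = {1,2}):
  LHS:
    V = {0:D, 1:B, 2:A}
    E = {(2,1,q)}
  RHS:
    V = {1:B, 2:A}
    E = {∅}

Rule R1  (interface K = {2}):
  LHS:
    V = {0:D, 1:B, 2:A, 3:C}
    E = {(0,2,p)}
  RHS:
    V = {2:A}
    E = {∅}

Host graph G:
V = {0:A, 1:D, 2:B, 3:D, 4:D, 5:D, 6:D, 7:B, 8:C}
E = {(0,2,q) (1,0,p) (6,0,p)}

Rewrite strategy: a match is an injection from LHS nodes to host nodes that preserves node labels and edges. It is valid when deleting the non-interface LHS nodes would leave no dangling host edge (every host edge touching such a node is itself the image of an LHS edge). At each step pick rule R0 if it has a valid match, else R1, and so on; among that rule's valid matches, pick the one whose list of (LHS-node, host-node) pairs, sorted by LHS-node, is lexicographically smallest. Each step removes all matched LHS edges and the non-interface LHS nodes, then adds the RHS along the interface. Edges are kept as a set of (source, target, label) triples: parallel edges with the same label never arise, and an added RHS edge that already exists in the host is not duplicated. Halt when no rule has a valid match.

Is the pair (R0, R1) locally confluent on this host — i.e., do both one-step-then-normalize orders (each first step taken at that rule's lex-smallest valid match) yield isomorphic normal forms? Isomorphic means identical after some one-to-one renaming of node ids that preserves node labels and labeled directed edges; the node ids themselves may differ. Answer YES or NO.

branch R0-first: apply at {0↦3, 1↦2, 2↦0} → |E|=2, then 1 more step(s) → NF |V|=5 |E|=1 V={0:A, 4:D, 5:D, 6:D, 7:B} E=6-p->0
branch R1-first: apply at {0↦1, 1↦7, 2↦0, 3↦8} → |E|=2, then 1 more step(s) → NF |V|=5 |E|=1 V={0:A, 2:B, 4:D, 5:D, 6:D} E=6-p->0
graphs isomorphic (equal up to label-preserving node renaming)

Answer: YES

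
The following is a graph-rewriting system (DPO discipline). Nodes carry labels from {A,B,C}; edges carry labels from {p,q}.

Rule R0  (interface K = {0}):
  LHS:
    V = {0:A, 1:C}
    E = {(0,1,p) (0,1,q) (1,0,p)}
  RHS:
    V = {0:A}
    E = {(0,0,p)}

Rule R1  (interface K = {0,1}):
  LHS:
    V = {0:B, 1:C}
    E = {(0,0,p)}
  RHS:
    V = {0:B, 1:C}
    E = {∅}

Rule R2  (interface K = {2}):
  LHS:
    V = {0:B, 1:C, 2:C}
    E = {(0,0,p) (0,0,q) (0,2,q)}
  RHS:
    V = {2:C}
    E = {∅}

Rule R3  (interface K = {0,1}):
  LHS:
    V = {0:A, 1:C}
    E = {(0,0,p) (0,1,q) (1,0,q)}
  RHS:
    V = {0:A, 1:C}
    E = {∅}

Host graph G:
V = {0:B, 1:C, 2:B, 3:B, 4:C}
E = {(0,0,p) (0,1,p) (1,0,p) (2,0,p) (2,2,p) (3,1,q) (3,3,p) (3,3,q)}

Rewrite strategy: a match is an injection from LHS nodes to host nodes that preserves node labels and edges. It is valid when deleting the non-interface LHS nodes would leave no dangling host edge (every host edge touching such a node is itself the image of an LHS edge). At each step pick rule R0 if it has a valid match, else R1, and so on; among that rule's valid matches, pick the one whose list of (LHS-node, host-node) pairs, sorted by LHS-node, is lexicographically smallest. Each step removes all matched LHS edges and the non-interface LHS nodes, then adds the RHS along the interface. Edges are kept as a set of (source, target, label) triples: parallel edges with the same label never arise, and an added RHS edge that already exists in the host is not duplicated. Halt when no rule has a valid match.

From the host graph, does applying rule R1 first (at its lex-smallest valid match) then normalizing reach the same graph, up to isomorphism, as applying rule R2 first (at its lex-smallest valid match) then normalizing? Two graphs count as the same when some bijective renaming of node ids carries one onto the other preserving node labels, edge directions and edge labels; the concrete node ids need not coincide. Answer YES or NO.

branch R1-first: apply at {0↦0, 1↦1} → |E|=7, then 2 more step(s) → NF |V|=5 |E|=5 V={0:B, 1:C, 2:B, 3:B, 4:C} E=0-p->1 1-p->0 2-p->0 3-q->1 3-q->3
branch R2-first: apply at {0↦3, 1↦4, 2↦1} → |E|=5, then 2 more step(s) → NF |V|=3 |E|=3 V={0:B, 1:C, 2:B} E=0-p->1 1-p->0 2-p->0
graphs not isomorphic

Answer: NO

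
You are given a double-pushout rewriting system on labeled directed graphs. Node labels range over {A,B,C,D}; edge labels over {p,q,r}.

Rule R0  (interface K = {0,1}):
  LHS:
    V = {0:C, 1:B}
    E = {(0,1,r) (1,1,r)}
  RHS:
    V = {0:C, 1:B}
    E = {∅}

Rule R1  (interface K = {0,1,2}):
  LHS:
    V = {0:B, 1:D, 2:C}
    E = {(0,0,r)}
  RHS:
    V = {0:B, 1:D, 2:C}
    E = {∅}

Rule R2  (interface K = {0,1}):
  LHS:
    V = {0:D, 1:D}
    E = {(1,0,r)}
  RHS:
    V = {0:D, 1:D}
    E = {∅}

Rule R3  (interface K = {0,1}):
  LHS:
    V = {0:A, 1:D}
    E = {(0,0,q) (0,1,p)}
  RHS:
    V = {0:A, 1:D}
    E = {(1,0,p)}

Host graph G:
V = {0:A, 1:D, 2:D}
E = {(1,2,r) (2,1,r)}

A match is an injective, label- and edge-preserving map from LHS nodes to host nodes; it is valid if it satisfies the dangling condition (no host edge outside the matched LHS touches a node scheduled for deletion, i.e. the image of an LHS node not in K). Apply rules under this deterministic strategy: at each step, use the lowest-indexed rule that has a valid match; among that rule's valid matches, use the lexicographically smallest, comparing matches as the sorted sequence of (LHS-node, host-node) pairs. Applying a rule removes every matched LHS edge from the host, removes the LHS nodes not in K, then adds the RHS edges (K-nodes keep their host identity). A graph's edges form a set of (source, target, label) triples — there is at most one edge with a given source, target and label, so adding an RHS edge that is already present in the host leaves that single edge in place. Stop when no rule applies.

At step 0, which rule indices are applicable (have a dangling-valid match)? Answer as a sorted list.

R0: no valid match — LHS pattern not found
R1: no valid match — LHS pattern not found
R2: 2 valid matches — {0↦1, 1↦2}, {0↦2, 1↦1}
R3: no valid match — LHS pattern not found

Answer: [R2]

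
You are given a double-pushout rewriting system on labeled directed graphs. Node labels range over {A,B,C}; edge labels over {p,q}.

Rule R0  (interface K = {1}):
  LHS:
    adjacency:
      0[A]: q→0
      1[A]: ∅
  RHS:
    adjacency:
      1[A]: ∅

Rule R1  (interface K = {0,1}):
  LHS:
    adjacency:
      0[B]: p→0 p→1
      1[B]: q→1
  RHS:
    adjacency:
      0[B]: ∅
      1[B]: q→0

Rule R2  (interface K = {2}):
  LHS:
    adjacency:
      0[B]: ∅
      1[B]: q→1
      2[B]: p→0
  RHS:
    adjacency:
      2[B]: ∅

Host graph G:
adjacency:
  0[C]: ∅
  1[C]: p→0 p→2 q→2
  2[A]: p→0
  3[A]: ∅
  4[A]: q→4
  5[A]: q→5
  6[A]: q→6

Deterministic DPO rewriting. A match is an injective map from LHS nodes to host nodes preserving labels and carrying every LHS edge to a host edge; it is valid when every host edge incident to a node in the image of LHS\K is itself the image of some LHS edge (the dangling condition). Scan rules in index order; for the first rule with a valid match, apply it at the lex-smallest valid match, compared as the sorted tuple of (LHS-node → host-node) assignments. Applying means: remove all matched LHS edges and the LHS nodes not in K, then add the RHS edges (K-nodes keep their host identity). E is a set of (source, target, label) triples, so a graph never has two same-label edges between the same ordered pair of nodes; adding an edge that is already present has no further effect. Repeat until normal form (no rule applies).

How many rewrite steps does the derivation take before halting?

Answer: 3

Rewrite trace:
start.  V:7 E:7  edges: 1-p->0 1-p->2 1-q->2 2-p->0 4-q->4 5-q->5 6-q->6
1. fire R0 via {0↦4, 1↦2}  →  V:6 E:6  edges: 1-p->0 1-p->2 1-q->2 2-p->0 5-q->5 6-q->6
2. fire R0 via {0↦5, 1↦2}  →  V:5 E:5  edges: 1-p->0 1-p->2 1-q->2 2-p->0 6-q->6
3. fire R0 via {0↦6, 1↦2}  →  V:4 E:4  edges: 1-p->0 1-p->2 1-q->2 2-p->0
final graph: no rule applies after step 3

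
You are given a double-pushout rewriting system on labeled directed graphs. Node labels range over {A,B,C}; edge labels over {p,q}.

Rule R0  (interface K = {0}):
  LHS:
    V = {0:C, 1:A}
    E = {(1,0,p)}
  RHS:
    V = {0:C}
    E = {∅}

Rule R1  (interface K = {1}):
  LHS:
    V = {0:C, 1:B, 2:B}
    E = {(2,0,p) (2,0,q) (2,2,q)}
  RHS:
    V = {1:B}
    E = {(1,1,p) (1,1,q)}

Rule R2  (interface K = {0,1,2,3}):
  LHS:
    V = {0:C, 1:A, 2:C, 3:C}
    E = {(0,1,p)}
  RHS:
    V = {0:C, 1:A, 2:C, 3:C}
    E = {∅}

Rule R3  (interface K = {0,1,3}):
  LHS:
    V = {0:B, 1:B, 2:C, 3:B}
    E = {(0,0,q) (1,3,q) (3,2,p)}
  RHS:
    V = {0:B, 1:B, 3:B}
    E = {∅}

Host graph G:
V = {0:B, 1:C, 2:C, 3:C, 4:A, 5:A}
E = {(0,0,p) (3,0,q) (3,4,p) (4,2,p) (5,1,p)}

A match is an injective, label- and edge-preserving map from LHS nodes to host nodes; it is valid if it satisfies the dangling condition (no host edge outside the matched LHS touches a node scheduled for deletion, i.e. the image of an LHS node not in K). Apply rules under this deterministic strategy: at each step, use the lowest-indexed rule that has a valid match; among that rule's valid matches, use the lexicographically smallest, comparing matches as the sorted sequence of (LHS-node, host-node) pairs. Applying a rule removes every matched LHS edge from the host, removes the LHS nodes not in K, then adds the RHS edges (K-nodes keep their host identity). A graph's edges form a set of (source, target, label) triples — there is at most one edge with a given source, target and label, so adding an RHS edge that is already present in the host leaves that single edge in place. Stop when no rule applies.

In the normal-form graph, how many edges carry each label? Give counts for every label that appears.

Answer: p:1 q:1

Derivation:
initial: |V|=6 |E|=5  E = 0-p->0 3-q->0 3-p->4 4-p->2 5-p->1
step 1: apply R0 at {0↦1, 1↦5}  → |V|=5 |E|=4  E = 0-p->0 3-q->0 3-p->4 4-p->2
step 2: apply R2 at {0↦3, 1↦4, 2↦1, 3↦2}  → |V|=5 |E|=3  E = 0-p->0 3-q->0 4-p->2
step 3: apply R0 at {0↦2, 1↦4}  → |V|=4 |E|=2  E = 0-p->0 3-q->0
final graph: no rule applies after step 3
NF edges: [(0, 0, 'p'), (3, 0, 'q')]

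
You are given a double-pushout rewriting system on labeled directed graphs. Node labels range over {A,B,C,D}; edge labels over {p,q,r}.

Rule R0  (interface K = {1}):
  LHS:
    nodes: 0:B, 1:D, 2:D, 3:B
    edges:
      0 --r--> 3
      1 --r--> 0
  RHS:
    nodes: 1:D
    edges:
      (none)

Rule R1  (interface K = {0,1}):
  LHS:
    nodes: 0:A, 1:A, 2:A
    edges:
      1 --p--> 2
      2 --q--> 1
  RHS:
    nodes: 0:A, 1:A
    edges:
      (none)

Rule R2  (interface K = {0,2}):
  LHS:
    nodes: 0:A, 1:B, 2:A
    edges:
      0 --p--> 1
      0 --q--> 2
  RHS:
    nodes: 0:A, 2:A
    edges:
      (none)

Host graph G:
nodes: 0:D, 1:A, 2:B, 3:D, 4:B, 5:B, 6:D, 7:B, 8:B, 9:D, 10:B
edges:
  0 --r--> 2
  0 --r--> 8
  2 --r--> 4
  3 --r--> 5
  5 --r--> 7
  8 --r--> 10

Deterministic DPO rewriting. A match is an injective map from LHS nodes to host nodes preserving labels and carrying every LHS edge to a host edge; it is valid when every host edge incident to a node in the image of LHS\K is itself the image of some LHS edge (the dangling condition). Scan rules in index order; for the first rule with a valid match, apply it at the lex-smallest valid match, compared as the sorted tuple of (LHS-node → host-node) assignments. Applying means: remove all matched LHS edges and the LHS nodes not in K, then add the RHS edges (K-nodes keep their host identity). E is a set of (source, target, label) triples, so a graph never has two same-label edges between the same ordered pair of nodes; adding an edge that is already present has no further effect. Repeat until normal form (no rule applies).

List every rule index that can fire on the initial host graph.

R0: 6 valid matches — {0↦2, 1↦0, 2↦6, 3↦4}, {0↦2, 1↦0, 2↦9, 3↦4}, {0↦5, 1↦3, 2↦6, 3↦7} (+3 more)
R1: no valid match — LHS pattern not found
R2: no valid match — LHS pattern not found

Answer: [R0]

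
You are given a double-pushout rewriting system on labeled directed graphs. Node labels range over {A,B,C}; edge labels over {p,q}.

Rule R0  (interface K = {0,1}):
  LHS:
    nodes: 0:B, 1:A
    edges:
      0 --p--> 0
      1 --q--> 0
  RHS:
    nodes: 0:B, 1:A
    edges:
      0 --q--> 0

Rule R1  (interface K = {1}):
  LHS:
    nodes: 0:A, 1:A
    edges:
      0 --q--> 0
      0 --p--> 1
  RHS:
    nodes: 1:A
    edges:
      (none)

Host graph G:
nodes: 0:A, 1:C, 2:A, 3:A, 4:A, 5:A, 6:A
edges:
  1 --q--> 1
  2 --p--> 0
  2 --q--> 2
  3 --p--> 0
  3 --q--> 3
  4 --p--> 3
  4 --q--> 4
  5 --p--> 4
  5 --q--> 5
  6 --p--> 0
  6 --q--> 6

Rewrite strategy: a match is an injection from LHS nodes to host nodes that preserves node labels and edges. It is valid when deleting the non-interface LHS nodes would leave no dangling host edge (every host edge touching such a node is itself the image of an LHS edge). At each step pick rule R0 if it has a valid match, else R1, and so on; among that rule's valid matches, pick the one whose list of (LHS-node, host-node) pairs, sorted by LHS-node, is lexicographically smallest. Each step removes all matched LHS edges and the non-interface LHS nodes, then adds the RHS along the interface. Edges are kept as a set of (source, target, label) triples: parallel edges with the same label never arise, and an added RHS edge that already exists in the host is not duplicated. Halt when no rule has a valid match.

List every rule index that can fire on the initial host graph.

R0: no valid match — LHS pattern not found
R1: 3 valid matches — {0↦2, 1↦0}, {0↦5, 1↦4}, {0↦6, 1↦0}

Answer: [R1]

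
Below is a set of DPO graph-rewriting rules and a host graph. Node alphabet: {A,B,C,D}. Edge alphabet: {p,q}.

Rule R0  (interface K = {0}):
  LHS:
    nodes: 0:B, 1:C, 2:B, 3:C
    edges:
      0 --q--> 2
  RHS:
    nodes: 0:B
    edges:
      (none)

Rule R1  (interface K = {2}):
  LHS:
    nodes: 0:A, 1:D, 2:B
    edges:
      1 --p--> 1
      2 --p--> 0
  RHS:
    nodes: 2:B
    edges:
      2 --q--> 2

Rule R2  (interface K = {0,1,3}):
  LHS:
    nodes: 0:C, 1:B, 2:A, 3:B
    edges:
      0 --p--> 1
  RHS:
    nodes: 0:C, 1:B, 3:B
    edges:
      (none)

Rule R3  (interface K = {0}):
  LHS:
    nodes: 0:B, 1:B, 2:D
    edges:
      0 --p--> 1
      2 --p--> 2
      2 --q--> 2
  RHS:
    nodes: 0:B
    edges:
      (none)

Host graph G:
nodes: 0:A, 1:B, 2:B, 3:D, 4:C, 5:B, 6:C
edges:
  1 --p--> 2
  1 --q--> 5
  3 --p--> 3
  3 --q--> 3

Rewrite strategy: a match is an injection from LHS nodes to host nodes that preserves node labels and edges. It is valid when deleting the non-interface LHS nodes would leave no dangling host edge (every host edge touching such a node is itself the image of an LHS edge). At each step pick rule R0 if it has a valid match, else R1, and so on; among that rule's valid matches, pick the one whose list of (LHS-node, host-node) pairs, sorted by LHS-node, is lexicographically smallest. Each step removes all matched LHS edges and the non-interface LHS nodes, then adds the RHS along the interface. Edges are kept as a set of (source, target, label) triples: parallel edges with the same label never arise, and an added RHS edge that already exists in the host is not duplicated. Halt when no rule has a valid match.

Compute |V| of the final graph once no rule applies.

Answer: 2

Rewrite trace:
[0] host  ⇒  7 nodes, 4 edges  {1-p->2 1-q->5 3-p->3 3-q->3}
[1] R0 @ {0↦1, 1↦4, 2↦5, 3↦6}  ⇒  4 nodes, 3 edges  {1-p->2 3-p->3 3-q->3}
[2] R3 @ {0↦1, 1↦2, 2↦3}  ⇒  2 nodes, 0 edges  {∅}
normal form: no rule applies after step 2
NF nodes: {0:A, 1:B}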